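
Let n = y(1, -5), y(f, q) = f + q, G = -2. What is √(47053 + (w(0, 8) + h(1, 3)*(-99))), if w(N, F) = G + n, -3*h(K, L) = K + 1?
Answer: √47113 ≈ 217.06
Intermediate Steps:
n = -4 (n = 1 - 5 = -4)
h(K, L) = -⅓ - K/3 (h(K, L) = -(K + 1)/3 = -(1 + K)/3 = -⅓ - K/3)
w(N, F) = -6 (w(N, F) = -2 - 4 = -6)
√(47053 + (w(0, 8) + h(1, 3)*(-99))) = √(47053 + (-6 + (-⅓ - ⅓*1)*(-99))) = √(47053 + (-6 + (-⅓ - ⅓)*(-99))) = √(47053 + (-6 - ⅔*(-99))) = √(47053 + (-6 + 66)) = √(47053 + 60) = √47113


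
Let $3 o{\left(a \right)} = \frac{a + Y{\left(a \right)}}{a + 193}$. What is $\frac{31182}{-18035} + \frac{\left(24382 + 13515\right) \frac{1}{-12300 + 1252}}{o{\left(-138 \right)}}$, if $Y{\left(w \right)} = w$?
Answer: $\frac{5897098013}{18331062560} \approx 0.3217$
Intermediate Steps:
$o{\left(a \right)} = \frac{2 a}{3 \left(193 + a\right)}$ ($o{\left(a \right)} = \frac{\left(a + a\right) \frac{1}{a + 193}}{3} = \frac{2 a \frac{1}{193 + a}}{3} = \frac{2 a}{3 \left(193 + a\right)}$)
$\frac{31182}{-18035} + \frac{\left(24382 + 13515\right) \frac{1}{-12300 + 1252}}{o{\left(-138 \right)}} = \frac{31182}{-18035} + \frac{\left(24382 + 13515\right) \frac{1}{-12300 + 1252}}{\frac{2}{3} \left(-138\right) \frac{1}{193 - 138}} = 31182 \left(- \frac{1}{18035}\right) + \frac{37897 \frac{1}{-11048}}{\frac{2}{3} \left(-138\right) \frac{1}{55}} = - \frac{31182}{18035} + \frac{37897 \left(- \frac{1}{11048}\right)}{\frac{2}{3} \left(-138\right) \frac{1}{55}} = - \frac{31182}{18035} - \frac{37897}{11048 \left(- \frac{92}{55}\right)} = - \frac{31182}{18035} - - \frac{2084335}{1016416} = - \frac{31182}{18035} + \frac{2084335}{1016416} = \frac{5897098013}{18331062560}$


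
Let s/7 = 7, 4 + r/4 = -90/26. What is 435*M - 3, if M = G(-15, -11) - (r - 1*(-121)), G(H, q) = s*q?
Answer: -3563559/13 ≈ -2.7412e+5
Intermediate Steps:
r = -388/13 (r = -16 + 4*(-90/26) = -16 + 4*(-90*1/26) = -16 + 4*(-45/13) = -16 - 180/13 = -388/13 ≈ -29.846)
s = 49 (s = 7*7 = 49)
G(H, q) = 49*q
M = -8192/13 (M = 49*(-11) - (-388/13 - 1*(-121)) = -539 - (-388/13 + 121) = -539 - 1*1185/13 = -539 - 1185/13 = -8192/13 ≈ -630.15)
435*M - 3 = 435*(-8192/13) - 3 = -3563520/13 - 3 = -3563559/13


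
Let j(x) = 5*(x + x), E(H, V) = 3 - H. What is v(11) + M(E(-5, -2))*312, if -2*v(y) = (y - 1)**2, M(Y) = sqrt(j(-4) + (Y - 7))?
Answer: -50 + 312*I*sqrt(39) ≈ -50.0 + 1948.4*I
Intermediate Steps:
j(x) = 10*x (j(x) = 5*(2*x) = 10*x)
M(Y) = sqrt(-47 + Y) (M(Y) = sqrt(10*(-4) + (Y - 7)) = sqrt(-40 + (-7 + Y)) = sqrt(-47 + Y))
v(y) = -(-1 + y)**2/2 (v(y) = -(y - 1)**2/2 = -(-1 + y)**2/2)
v(11) + M(E(-5, -2))*312 = -(-1 + 11)**2/2 + sqrt(-47 + (3 - 1*(-5)))*312 = -1/2*10**2 + sqrt(-47 + (3 + 5))*312 = -1/2*100 + sqrt(-47 + 8)*312 = -50 + sqrt(-39)*312 = -50 + (I*sqrt(39))*312 = -50 + 312*I*sqrt(39)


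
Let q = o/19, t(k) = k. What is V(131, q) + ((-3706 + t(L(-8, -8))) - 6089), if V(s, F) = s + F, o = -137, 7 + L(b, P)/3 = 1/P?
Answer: -1473273/152 ≈ -9692.6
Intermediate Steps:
L(b, P) = -21 + 3/P
q = -137/19 ≈ -7.2105
V(s, F) = F + s
V(131, q) + ((-3706 + t(L(-8, -8))) - 6089) = (-137/19 + 131) + ((-3706 + (-21 + 3/(-8))) - 6089) = 2352/19 + ((-3706 + (-21 + 3*(-⅛))) - 6089) = 2352/19 + ((-3706 + (-21 - 3/8)) - 6089) = 2352/19 + ((-3706 - 171/8) - 6089) = 2352/19 + (-29819/8 - 6089) = 2352/19 - 78531/8 = -1473273/152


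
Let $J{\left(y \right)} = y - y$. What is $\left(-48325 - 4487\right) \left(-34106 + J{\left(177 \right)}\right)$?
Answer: $1801206072$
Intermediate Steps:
$J{\left(y \right)} = 0$
$\left(-48325 - 4487\right) \left(-34106 + J{\left(177 \right)}\right) = \left(-48325 - 4487\right) \left(-34106 + 0\right) = \left(-52812\right) \left(-34106\right) = 1801206072$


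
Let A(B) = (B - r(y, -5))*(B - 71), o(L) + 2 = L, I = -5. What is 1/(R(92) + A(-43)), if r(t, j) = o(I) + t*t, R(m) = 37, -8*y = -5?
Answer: 32/133937 ≈ 0.00023892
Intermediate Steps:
y = 5/8 (y = -⅛*(-5) = 5/8 ≈ 0.62500)
o(L) = -2 + L
r(t, j) = -7 + t² (r(t, j) = (-2 - 5) + t*t = -7 + t²)
A(B) = (-71 + B)*(423/64 + B) (A(B) = (B - (-7 + (5/8)²))*(B - 71) = (B - (-7 + 25/64))*(-71 + B) = (B - 1*(-423/64))*(-71 + B) = (B + 423/64)*(-71 + B) = (423/64 + B)*(-71 + B) = (-71 + B)*(423/64 + B))
1/(R(92) + A(-43)) = 1/(37 + (-30033/64 + (-43)² - 4121/64*(-43))) = 1/(37 + (-30033/64 + 1849 + 177203/64)) = 1/(37 + 132753/32) = 1/(133937/32) = 32/133937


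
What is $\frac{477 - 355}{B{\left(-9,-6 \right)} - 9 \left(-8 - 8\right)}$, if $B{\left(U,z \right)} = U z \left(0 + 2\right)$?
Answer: $\frac{61}{126} \approx 0.48413$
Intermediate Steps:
$B{\left(U,z \right)} = 2 U z$ ($B{\left(U,z \right)} = U z 2 = 2 U z$)
$\frac{477 - 355}{B{\left(-9,-6 \right)} - 9 \left(-8 - 8\right)} = \frac{477 - 355}{2 \left(-9\right) \left(-6\right) - 9 \left(-8 - 8\right)} = \frac{122}{108 - -144} = \frac{122}{108 + 144} = \frac{122}{252} = 122 \cdot \frac{1}{252} = \frac{61}{126}$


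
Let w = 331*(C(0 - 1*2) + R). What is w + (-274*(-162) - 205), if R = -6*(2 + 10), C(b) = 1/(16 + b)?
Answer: 285245/14 ≈ 20375.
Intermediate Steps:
R = -72 (R = -6*12 = -72)
w = -333317/14 (w = 331*(1/(16 + (0 - 1*2)) - 72) = 331*(1/(16 + (0 - 2)) - 72) = 331*(1/(16 - 2) - 72) = 331*(1/14 - 72) = 331*(-1007/14) = -333317/14 ≈ -23808.)
w + (-274*(-162) - 205) = -333317/14 + (-274*(-162) - 205) = -333317/14 + (44388 - 205) = -333317/14 + 44183 = 285245/14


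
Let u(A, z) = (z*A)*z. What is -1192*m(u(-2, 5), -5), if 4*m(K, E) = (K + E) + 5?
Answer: 14900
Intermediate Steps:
u(A, z) = A*z² (u(A, z) = (A*z)*z = A*z²)
m(K, E) = 5/4 + E/4 + K/4 (m(K, E) = ((K + E) + 5)/4 = ((E + K) + 5)/4 = (5 + E + K)/4 = 5/4 + E/4 + K/4)
-1192*m(u(-2, 5), -5) = -1192*(5/4 + (¼)*(-5) + (-2*5²)/4) = -1192*(5/4 - 5/4 + (-2*25)/4) = -1192*(5/4 - 5/4 + (¼)*(-50)) = -1192*(5/4 - 5/4 - 25/2) = -1192*(-25/2) = 14900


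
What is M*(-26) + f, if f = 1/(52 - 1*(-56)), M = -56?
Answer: 157249/108 ≈ 1456.0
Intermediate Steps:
f = 1/108 (f = 1/(52 + 56) = 1/108 ≈ 0.0092593)
M*(-26) + f = -56*(-26) + 1/108 = 1456 + 1/108 = 157249/108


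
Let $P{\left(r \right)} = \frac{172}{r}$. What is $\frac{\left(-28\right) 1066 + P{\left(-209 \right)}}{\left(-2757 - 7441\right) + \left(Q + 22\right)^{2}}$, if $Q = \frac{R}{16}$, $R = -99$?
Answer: $\frac{532343808}{177418637} \approx 3.0005$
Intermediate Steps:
$Q = - \frac{99}{16} \approx -6.1875$
$\frac{\left(-28\right) 1066 + P{\left(-209 \right)}}{\left(-2757 - 7441\right) + \left(Q + 22\right)^{2}} = \frac{\left(-28\right) 1066 + \frac{172}{-209}}{\left(-2757 - 7441\right) + \left(- \frac{99}{16} + 22\right)^{2}} = \frac{-29848 + 172 \left(- \frac{1}{209}\right)}{\left(-2757 - 7441\right) + \left(\frac{253}{16}\right)^{2}} = \frac{-29848 - \frac{172}{209}}{-10198 + \frac{64009}{256}} = - \frac{6238404}{209 \left(- \frac{2546679}{256}\right)} = \left(- \frac{6238404}{209}\right) \left(- \frac{256}{2546679}\right) = \frac{532343808}{177418637}$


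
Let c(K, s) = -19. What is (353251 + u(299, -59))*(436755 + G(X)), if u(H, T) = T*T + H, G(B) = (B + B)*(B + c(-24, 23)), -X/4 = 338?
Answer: 1479514685109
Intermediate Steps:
X = -1352 (X = -4*338 = -1352)
G(B) = 2*B*(-19 + B) (G(B) = (B + B)*(B - 19) = (2*B)*(-19 + B) = 2*B*(-19 + B))
u(H, T) = H + T² (u(H, T) = T² + H = H + T²)
(353251 + u(299, -59))*(436755 + G(X)) = (353251 + (299 + (-59)²))*(436755 + 2*(-1352)*(-19 - 1352)) = (353251 + (299 + 3481))*(436755 + 2*(-1352)*(-1371)) = (353251 + 3780)*(436755 + 3707184) = 357031*4143939 = 1479514685109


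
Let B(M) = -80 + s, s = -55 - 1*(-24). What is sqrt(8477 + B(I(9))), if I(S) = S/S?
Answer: sqrt(8366) ≈ 91.466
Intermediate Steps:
I(S) = 1
s = -31 (s = -55 + 24 = -31)
B(M) = -111 (B(M) = -80 - 31 = -111)
sqrt(8477 + B(I(9))) = sqrt(8477 - 111) = sqrt(8366)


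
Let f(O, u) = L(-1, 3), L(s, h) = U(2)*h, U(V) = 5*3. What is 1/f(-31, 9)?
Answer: 1/45 ≈ 0.022222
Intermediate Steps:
U(V) = 15
L(s, h) = 15*h
f(O, u) = 45 (f(O, u) = 15*3 = 45)
1/f(-31, 9) = 1/45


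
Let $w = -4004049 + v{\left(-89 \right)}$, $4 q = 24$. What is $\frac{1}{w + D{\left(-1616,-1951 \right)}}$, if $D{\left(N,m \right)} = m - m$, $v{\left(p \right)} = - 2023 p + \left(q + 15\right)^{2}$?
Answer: $- \frac{1}{3823561} \approx -2.6154 \cdot 10^{-7}$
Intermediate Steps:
$q = 6$ ($q = \frac{1}{4} \cdot 24 = 6$)
$v{\left(p \right)} = 441 - 2023 p$ ($v{\left(p \right)} = - 2023 p + \left(6 + 15\right)^{2} = - 2023 p + 21^{2} = - 2023 p + 441 = 441 - 2023 p$)
$D{\left(N,m \right)} = 0$
$w = -3823561$ ($w = -4004049 + \left(441 - -180047\right) = -4004049 + \left(441 + 180047\right) = -4004049 + 180488 = -3823561$)
$\frac{1}{w + D{\left(-1616,-1951 \right)}} = \frac{1}{-3823561 + 0} = \frac{1}{-3823561} = - \frac{1}{3823561}$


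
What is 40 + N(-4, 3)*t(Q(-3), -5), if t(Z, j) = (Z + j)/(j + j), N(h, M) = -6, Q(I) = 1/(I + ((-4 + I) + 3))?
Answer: 1292/35 ≈ 36.914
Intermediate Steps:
Q(I) = 1/(-1 + 2*I) (Q(I) = 1/(I + (-1 + I)) = 1/(-1 + 2*I))
t(Z, j) = (Z + j)/(2*j) (t(Z, j) = (Z + j)/((2*j)) = (Z + j)*(1/(2*j)) = (Z + j)/(2*j))
40 + N(-4, 3)*t(Q(-3), -5) = 40 - 3*(1/(-1 + 2*(-3)) - 5)/(-5) = 40 - 3*(-1)*(1/(-1 - 6) - 5)/5 = 40 - 3*(-1)*(1/(-7) - 5)/5 = 40 - 3*(-1)*(-⅐ - 5)/5 = 40 - 3*(-1)*(-36)/(5*7) = 40 - 6*18/35 = 40 - 108/35 = 1292/35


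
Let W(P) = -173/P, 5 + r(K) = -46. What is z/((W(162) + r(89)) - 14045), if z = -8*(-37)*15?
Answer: -143856/456745 ≈ -0.31496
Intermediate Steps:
r(K) = -51 (r(K) = -5 - 46 = -51)
z = 4440 (z = 296*15 = 4440)
z/((W(162) + r(89)) - 14045) = 4440/((-173/162 - 51) - 14045) = 4440/(-8435/162 - 14045) = 4440/(-2283725/162) = 4440*(-162/2283725) = -143856/456745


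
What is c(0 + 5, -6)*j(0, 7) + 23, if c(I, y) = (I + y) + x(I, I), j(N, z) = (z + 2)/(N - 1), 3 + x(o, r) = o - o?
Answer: 59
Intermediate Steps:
x(o, r) = -3 (x(o, r) = -3 + (o - o) = -3 + 0 = -3)
j(N, z) = (2 + z)/(-1 + N)
c(I, y) = -3 + I + y (c(I, y) = (I + y) - 3 = -3 + I + y)
c(0 + 5, -6)*j(0, 7) + 23 = (-3 + (0 + 5) - 6)*((2 + 7)/(-1 + 0)) + 23 = (-3 + 5 - 6)*(9/(-1)) + 23 = -(-4)*9 + 23 = -4*(-9) + 23 = 36 + 23 = 59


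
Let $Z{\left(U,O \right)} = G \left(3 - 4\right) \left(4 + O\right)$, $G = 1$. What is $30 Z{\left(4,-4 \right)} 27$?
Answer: $0$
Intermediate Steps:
$Z{\left(U,O \right)} = -4 - O$ ($Z{\left(U,O \right)} = 1 \left(3 - 4\right) \left(4 + O\right) = 1 \left(- (4 + O)\right) = 1 \left(-4 - O\right) = -4 - O$)
$30 Z{\left(4,-4 \right)} 27 = 30 \left(-4 - -4\right) 27 = 30 \left(-4 + 4\right) 27 = 30 \cdot 0 \cdot 27 = 0 \cdot 27 = 0$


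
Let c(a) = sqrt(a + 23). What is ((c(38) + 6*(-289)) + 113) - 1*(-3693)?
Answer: 2072 + sqrt(61) ≈ 2079.8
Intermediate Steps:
c(a) = sqrt(23 + a)
((c(38) + 6*(-289)) + 113) - 1*(-3693) = ((sqrt(23 + 38) + 6*(-289)) + 113) - 1*(-3693) = ((sqrt(61) - 1734) + 113) + 3693 = ((-1734 + sqrt(61)) + 113) + 3693 = (-1621 + sqrt(61)) + 3693 = 2072 + sqrt(61)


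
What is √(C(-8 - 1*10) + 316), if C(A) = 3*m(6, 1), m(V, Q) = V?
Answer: √334 ≈ 18.276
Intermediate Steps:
C(A) = 18 (C(A) = 3*6 = 18)
√(C(-8 - 1*10) + 316) = √(18 + 316) = √334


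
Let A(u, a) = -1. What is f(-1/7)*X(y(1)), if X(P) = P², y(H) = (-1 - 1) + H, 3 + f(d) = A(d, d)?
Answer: -4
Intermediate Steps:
f(d) = -4 (f(d) = -3 - 1 = -4)
y(H) = -2 + H
f(-1/7)*X(y(1)) = -4*(-2 + 1)² = -4*(-1)² = -4*1 = -4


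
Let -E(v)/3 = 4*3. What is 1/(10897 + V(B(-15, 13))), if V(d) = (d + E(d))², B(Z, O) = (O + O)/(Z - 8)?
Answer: 529/6493829 ≈ 8.1462e-5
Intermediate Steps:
E(v) = -36 (E(v) = -12*3 = -3*12 = -36)
B(Z, O) = 2*O/(-8 + Z) (B(Z, O) = (2*O)/(-8 + Z) = 2*O/(-8 + Z))
V(d) = (-36 + d)² (V(d) = (d - 36)² = (-36 + d)²)
1/(10897 + V(B(-15, 13))) = 1/(10897 + (-36 + 2*13/(-8 - 15))²) = 1/(10897 + (-36 + 2*13/(-23))²) = 1/(10897 + (-36 + 2*13*(-1/23))²) = 1/(10897 + (-36 - 26/23)²) = 1/(10897 + (-854/23)²) = 1/(10897 + 729316/529) = 1/(6493829/529) = 529/6493829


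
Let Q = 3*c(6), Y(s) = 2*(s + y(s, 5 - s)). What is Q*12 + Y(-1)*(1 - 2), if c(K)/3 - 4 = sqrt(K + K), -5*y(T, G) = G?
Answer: 2182/5 + 216*sqrt(3) ≈ 810.52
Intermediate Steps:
y(T, G) = -G/5
c(K) = 12 + 3*sqrt(2)*sqrt(K) (c(K) = 12 + 3*sqrt(K + K) = 12 + 3*sqrt(2*K) = 12 + 3*(sqrt(2)*sqrt(K)) = 12 + 3*sqrt(2)*sqrt(K))
Y(s) = -2 + 12*s/5 (Y(s) = 2*(s - (5 - s)/5) = 2*(s + (-1 + s/5)) = 2*(-1 + 6*s/5) = -2 + 12*s/5)
Q = 36 + 18*sqrt(3) (Q = 3*(12 + 3*sqrt(2)*sqrt(6)) = 3*(12 + 6*sqrt(3)) = 36 + 18*sqrt(3) ≈ 67.177)
Q*12 + Y(-1)*(1 - 2) = (36 + 18*sqrt(3))*12 + (-2 + (12/5)*(-1))*(1 - 2) = (432 + 216*sqrt(3)) + (-2 - 12/5)*(-1) = (432 + 216*sqrt(3)) - 22/5*(-1) = (432 + 216*sqrt(3)) + 22/5 = 2182/5 + 216*sqrt(3)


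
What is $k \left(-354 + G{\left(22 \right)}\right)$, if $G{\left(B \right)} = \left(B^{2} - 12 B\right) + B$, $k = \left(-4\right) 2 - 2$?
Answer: $1120$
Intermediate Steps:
$k = -10$ ($k = -8 - 2 = -10$)
$G{\left(B \right)} = B^{2} - 11 B$
$k \left(-354 + G{\left(22 \right)}\right) = - 10 \left(-354 + 22 \left(-11 + 22\right)\right) = - 10 \left(-354 + 22 \cdot 11\right) = - 10 \left(-354 + 242\right) = \left(-10\right) \left(-112\right) = 1120$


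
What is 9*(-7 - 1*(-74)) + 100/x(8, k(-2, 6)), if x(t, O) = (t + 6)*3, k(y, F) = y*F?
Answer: 12713/21 ≈ 605.38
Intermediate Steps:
k(y, F) = F*y
x(t, O) = 18 + 3*t (x(t, O) = (6 + t)*3 = 18 + 3*t)
9*(-7 - 1*(-74)) + 100/x(8, k(-2, 6)) = 9*(-7 - 1*(-74)) + 100/(18 + 3*8) = 9*(-7 + 74) + 100/(18 + 24) = 9*67 + 100/42 = 603 + 100*(1/42) = 603 + 50/21 = 12713/21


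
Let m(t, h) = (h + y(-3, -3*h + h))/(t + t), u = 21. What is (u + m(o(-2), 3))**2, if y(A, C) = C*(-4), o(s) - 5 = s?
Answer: 2601/4 ≈ 650.25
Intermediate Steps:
o(s) = 5 + s
y(A, C) = -4*C
m(t, h) = 9*h/(2*t) (m(t, h) = (h - 4*(-3*h + h))/(t + t) = (h - (-8)*h)/((2*t)) = (h + 8*h)*(1/(2*t)) = (9*h)*(1/(2*t)) = 9*h/(2*t))
(u + m(o(-2), 3))**2 = (21 + (9/2)*3/(5 - 2))**2 = (21 + (9/2)*3/3)**2 = (21 + (9/2)*3*(1/3))**2 = (21 + 9/2)**2 = (51/2)**2 = 2601/4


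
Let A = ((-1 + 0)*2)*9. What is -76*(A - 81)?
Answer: 7524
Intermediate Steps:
A = -18 (A = -1*2*9 = -2*9 = -18)
-76*(A - 81) = -76*(-18 - 81) = -76*(-99) = 7524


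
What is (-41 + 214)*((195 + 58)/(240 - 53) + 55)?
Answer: 165734/17 ≈ 9749.1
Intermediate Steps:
(-41 + 214)*((195 + 58)/(240 - 53) + 55) = 173*(253/187 + 55) = 173*(253*(1/187) + 55) = 173*(23/17 + 55) = 173*(958/17) = 165734/17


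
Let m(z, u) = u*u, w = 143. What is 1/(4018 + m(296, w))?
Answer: 1/24467 ≈ 4.0871e-5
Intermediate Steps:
m(z, u) = u²
1/(4018 + m(296, w)) = 1/(4018 + 143²) = 1/(4018 + 20449) = 1/24467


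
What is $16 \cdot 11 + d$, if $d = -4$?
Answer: $172$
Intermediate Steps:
$16 \cdot 11 + d = 16 \cdot 11 - 4 = 176 - 4 = 172$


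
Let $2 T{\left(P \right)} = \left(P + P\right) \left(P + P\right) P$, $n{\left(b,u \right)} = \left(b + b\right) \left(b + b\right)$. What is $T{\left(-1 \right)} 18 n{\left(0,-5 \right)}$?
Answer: $0$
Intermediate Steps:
$n{\left(b,u \right)} = 4 b^{2}$ ($n{\left(b,u \right)} = 2 b 2 b = 4 b^{2}$)
$T{\left(P \right)} = 2 P^{3}$ ($T{\left(P \right)} = \frac{\left(P + P\right) \left(P + P\right) P}{2} = \frac{2 P 2 P P}{2} = \frac{4 P^{2} P}{2} = \frac{4 P^{3}}{2} = 2 P^{3}$)
$T{\left(-1 \right)} 18 n{\left(0,-5 \right)} = 2 \left(-1\right)^{3} \cdot 18 \cdot 4 \cdot 0^{2} = 2 \left(-1\right) 18 \cdot 4 \cdot 0 = \left(-2\right) 18 \cdot 0 = \left(-36\right) 0 = 0$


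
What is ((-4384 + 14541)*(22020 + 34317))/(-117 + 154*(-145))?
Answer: -572214909/22447 ≈ -25492.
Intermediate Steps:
((-4384 + 14541)*(22020 + 34317))/(-117 + 154*(-145)) = (10157*56337)/(-117 - 22330) = 572214909/(-22447) = 572214909*(-1/22447) = -572214909/22447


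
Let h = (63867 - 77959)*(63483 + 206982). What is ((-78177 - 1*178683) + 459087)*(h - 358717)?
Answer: -770839069983819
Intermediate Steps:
h = -3811392780 (h = -14092*270465 = -3811392780)
((-78177 - 1*178683) + 459087)*(h - 358717) = ((-78177 - 1*178683) + 459087)*(-3811392780 - 358717) = ((-78177 - 178683) + 459087)*(-3811751497) = (-256860 + 459087)*(-3811751497) = 202227*(-3811751497) = -770839069983819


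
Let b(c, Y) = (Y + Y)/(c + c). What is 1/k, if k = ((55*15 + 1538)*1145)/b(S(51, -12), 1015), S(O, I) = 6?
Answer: 203/3246762 ≈ 6.2524e-5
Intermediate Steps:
b(c, Y) = Y/c (b(c, Y) = (2*Y)/((2*c)) = (2*Y)*(1/(2*c)) = Y/c)
k = 3246762/203 (k = ((55*15 + 1538)*1145)/((1015/6)) = ((825 + 1538)*1145)/((1015*(⅙))) = (2363*1145)/(1015/6) = 2705635*(6/1015) = 3246762/203 ≈ 15994.)
1/k = 1/(3246762/203) = 203/3246762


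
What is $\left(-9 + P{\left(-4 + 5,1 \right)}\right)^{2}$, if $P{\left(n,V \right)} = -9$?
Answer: $324$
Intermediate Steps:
$\left(-9 + P{\left(-4 + 5,1 \right)}\right)^{2} = \left(-9 - 9\right)^{2} = \left(-18\right)^{2} = 324$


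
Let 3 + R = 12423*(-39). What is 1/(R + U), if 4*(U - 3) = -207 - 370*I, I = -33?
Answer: -4/1925985 ≈ -2.0769e-6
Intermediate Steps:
U = 12015/4 (U = 3 + (-207 - 370*(-33))/4 = 3 + (-207 + 12210)/4 = 3 + (¼)*12003 = 3 + 12003/4 = 12015/4 ≈ 3003.8)
R = -484500 (R = -3 + 12423*(-39) = -3 - 484497 = -484500)
1/(R + U) = 1/(-484500 + 12015/4) = 1/(-1925985/4) = -4/1925985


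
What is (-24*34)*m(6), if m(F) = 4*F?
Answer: -19584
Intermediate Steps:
(-24*34)*m(6) = (-24*34)*(4*6) = -816*24 = -19584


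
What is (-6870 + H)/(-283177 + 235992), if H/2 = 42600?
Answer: -15666/9437 ≈ -1.6601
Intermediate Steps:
H = 85200 (H = 2*42600 = 85200)
(-6870 + H)/(-283177 + 235992) = (-6870 + 85200)/(-283177 + 235992) = 78330/(-47185) = 78330*(-1/47185) = -15666/9437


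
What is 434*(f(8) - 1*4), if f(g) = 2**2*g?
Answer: 12152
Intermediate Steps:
f(g) = 4*g
434*(f(8) - 1*4) = 434*(4*8 - 1*4) = 434*(32 - 4) = 434*28 = 12152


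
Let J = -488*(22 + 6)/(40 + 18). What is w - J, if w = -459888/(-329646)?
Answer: 377579704/1593289 ≈ 236.98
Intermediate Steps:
w = 76648/54941 (w = -459888*(-1/329646) = 76648/54941 ≈ 1.3951)
J = -6832/29 (J = -13664/58 = -488*14/29 = -6832/29 ≈ -235.59)
w - J = 76648/54941 - 1*(-6832/29) = 76648/54941 + 6832/29 = 377579704/1593289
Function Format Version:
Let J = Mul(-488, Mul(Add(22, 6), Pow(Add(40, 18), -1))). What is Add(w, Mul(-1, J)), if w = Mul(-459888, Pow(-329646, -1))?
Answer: Rational(377579704, 1593289) ≈ 236.98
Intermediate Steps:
w = Rational(76648, 54941) (w = Mul(-459888, Rational(-1, 329646)) = Rational(76648, 54941) ≈ 1.3951)
J = Rational(-6832, 29) (J = Mul(-488, Mul(28, Pow(58, -1))) = Mul(-488, Mul(28, Rational(1, 58))) = Mul(-488, Rational(14, 29)) = Rational(-6832, 29) ≈ -235.59)
Add(w, Mul(-1, J)) = Add(Rational(76648, 54941), Mul(-1, Rational(-6832, 29))) = Add(Rational(76648, 54941), Rational(6832, 29)) = Rational(377579704, 1593289)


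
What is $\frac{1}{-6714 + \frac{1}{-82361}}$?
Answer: $- \frac{82361}{552971755} \approx -0.00014894$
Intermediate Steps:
$\frac{1}{-6714 + \frac{1}{-82361}} = \frac{1}{-6714 - \frac{1}{82361}} = \frac{1}{- \frac{552971755}{82361}} = - \frac{82361}{552971755}$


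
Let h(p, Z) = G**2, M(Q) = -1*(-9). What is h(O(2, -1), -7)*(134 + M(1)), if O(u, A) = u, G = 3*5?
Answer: 32175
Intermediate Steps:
G = 15
M(Q) = 9
h(p, Z) = 225 (h(p, Z) = 15**2 = 225)
h(O(2, -1), -7)*(134 + M(1)) = 225*(134 + 9) = 225*143 = 32175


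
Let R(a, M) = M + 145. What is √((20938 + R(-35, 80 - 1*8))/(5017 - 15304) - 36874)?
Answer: I*√48176687111/1143 ≈ 192.03*I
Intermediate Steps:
R(a, M) = 145 + M
√((20938 + R(-35, 80 - 1*8))/(5017 - 15304) - 36874) = √((20938 + (145 + (80 - 1*8)))/(5017 - 15304) - 36874) = √((20938 + (145 + (80 - 8)))/(-10287) - 36874) = √((20938 + (145 + 72))*(-1/10287) - 36874) = √((20938 + 217)*(-1/10287) - 36874) = √(21155*(-1/10287) - 36874) = √(-21155/10287 - 36874) = √(-379343993/10287) = I*√48176687111/1143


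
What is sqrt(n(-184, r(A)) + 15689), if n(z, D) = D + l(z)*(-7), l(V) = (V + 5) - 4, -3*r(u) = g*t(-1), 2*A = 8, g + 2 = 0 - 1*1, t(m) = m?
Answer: sqrt(16969) ≈ 130.27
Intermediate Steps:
g = -3 (g = -2 + (0 - 1*1) = -2 + (0 - 1) = -2 - 1 = -3)
A = 4 (A = (1/2)*8 = 4)
r(u) = -1 (r(u) = -(-1)*(-1) = -1/3*3 = -1)
l(V) = 1 + V (l(V) = (5 + V) - 4 = 1 + V)
n(z, D) = -7 + D - 7*z (n(z, D) = D + (1 + z)*(-7) = D + (-7 - 7*z) = -7 + D - 7*z)
sqrt(n(-184, r(A)) + 15689) = sqrt((-7 - 1 - 7*(-184)) + 15689) = sqrt((-7 - 1 + 1288) + 15689) = sqrt(1280 + 15689) = sqrt(16969)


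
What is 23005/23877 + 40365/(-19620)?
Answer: -11387489/10410372 ≈ -1.0939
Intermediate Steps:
23005/23877 + 40365/(-19620) = 23005*(1/23877) + 40365*(-1/19620) = 23005/23877 - 897/436 = -11387489/10410372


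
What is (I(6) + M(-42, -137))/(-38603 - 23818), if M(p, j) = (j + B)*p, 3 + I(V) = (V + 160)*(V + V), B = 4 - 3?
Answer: -2567/20807 ≈ -0.12337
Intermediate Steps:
B = 1
I(V) = -3 + 2*V*(160 + V) (I(V) = -3 + (V + 160)*(V + V) = -3 + (160 + V)*(2*V) = -3 + 2*V*(160 + V))
M(p, j) = p*(1 + j) (M(p, j) = (j + 1)*p = (1 + j)*p = p*(1 + j))
(I(6) + M(-42, -137))/(-38603 - 23818) = ((-3 + 2*6² + 320*6) - 42*(1 - 137))/(-38603 - 23818) = ((-3 + 2*36 + 1920) - 42*(-136))/(-62421) = ((-3 + 72 + 1920) + 5712)*(-1/62421) = (1989 + 5712)*(-1/62421) = 7701*(-1/62421) = -2567/20807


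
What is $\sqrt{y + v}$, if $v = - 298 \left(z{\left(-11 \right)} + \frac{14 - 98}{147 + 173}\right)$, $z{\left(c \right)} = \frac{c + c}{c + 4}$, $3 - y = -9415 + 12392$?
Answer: $\frac{17 i \sqrt{259910}}{140} \approx 61.906 i$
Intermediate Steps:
$y = -2974$ ($y = 3 - \left(-9415 + 12392\right) = 3 - 2977 = -2974$)
$z{\left(c \right)} = \frac{2 c}{4 + c}$
$v = - \frac{240337}{280}$ ($v = - 298 \left(2 \left(-11\right) \frac{1}{4 - 11} + \frac{14 - 98}{147 + 173}\right) = - 298 \left(2 \left(-11\right) \frac{1}{-7} - \frac{84}{320}\right) = - 298 \left(2 \left(-11\right) \left(- \frac{1}{7}\right) - \frac{21}{80}\right) = - 298 \left(\frac{22}{7} - \frac{21}{80}\right) = \left(-298\right) \frac{1613}{560} = - \frac{240337}{280} \approx -858.35$)
$\sqrt{y + v} = \sqrt{-2974 - \frac{240337}{280}} = \sqrt{- \frac{1073057}{280}} = \frac{17 i \sqrt{259910}}{140}$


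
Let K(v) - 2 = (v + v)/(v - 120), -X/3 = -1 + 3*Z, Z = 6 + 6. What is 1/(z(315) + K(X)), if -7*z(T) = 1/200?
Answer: 4200/12317 ≈ 0.34099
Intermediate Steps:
Z = 12
z(T) = -1/1400 (z(T) = -⅐/200 = -⅐*1/200 = -1/1400)
X = -105 (X = -3*(-1 + 3*12) = -3*(-1 + 36) = -3*35 = -105)
K(v) = 2 + 2*v/(-120 + v) (K(v) = 2 + (v + v)/(v - 120) = 2 + (2*v)/(-120 + v) = 2 + 2*v/(-120 + v))
1/(z(315) + K(X)) = 1/(-1/1400 + 4*(-60 - 105)/(-120 - 105)) = 1/(-1/1400 + 4*(-165)/(-225)) = 1/(-1/1400 + 4*(-1/225)*(-165)) = 1/(-1/1400 + 44/15) = 1/(12317/4200) = 4200/12317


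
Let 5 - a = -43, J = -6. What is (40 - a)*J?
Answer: 48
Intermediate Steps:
a = 48 (a = 5 - 1*(-43) = 5 + 43 = 48)
(40 - a)*J = (40 - 1*48)*(-6) = (40 - 48)*(-6) = -8*(-6) = 48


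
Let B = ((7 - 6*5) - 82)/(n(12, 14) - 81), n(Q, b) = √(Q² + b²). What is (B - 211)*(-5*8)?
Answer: 52165040/6221 - 8400*√85/6221 ≈ 8372.9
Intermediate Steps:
B = -105/(-81 + 2*√85) (B = ((7 - 6*5) - 82)/(√(12² + 14²) - 81) = ((7 - 30) - 82)/(√(144 + 196) - 81) = (-23 - 82)/(√340 - 81) = -105/(2*√85 - 81) = -105/(-81 + 2*√85) ≈ 1.6784)
(B - 211)*(-5*8) = ((8505/6221 + 210*√85/6221) - 211)*(-5*8) = (-1304126/6221 + 210*√85/6221)*(-40) = 52165040/6221 - 8400*√85/6221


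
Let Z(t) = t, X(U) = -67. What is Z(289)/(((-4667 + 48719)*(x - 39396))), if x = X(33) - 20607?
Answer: -289/2646203640 ≈ -1.0921e-7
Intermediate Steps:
x = -20674 (x = -67 - 20607 = -20674)
Z(289)/(((-4667 + 48719)*(x - 39396))) = 289/(((-4667 + 48719)*(-20674 - 39396))) = 289/((44052*(-60070))) = 289/(-2646203640) = 289*(-1/2646203640) = -289/2646203640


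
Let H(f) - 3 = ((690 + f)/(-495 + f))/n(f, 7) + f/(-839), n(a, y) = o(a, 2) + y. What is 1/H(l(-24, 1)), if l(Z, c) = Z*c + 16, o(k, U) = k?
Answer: 422017/1842273 ≈ 0.22907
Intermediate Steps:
l(Z, c) = 16 + Z*c
n(a, y) = a + y
H(f) = 3 - f/839 + (690 + f)/((-495 + f)*(7 + f)) (H(f) = 3 + (((690 + f)/(-495 + f))/(f + 7) + f/(-839)) = 3 + (((690 + f)/(-495 + f))/(7 + f) + f*(-1/839)) = 3 + ((690 + f)/((-495 + f)*(7 + f)) - f/839) = 3 + (-f/839 + (690 + f)/((-495 + f)*(7 + f))) = 3 - f/839 + (690 + f)/((-495 + f)*(7 + f)))
1/H(l(-24, 1)) = 1/((-8142495 - (16 - 24*1)³ - 1223992*(16 - 24*1) + 3005*(16 - 24*1)²)/(839*(-3465 + (16 - 24*1)² - 488*(16 - 24*1)))) = 1/((-8142495 - (16 - 24)³ - 1223992*(16 - 24) + 3005*(16 - 24)²)/(839*(-3465 + (16 - 24)² - 488*(16 - 24)))) = 1/((-8142495 - 1*(-8)³ - 1223992*(-8) + 3005*(-8)²)/(839*(-3465 + (-8)² - 488*(-8)))) = 1/((-8142495 - 1*(-512) + 9791936 + 3005*64)/(839*(-3465 + 64 + 3904))) = 1/((1/839)*(-8142495 + 512 + 9791936 + 192320)/503) = 1/((1/839)*(1/503)*1842273) = 1/(1842273/422017) = 422017/1842273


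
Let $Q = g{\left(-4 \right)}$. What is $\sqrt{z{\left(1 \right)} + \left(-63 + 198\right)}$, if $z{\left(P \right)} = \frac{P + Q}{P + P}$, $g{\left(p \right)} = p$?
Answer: $\frac{\sqrt{534}}{2} \approx 11.554$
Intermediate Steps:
$Q = -4$
$z{\left(P \right)} = \frac{-4 + P}{2 P}$ ($z{\left(P \right)} = \frac{P - 4}{P + P} = \frac{-4 + P}{2 P}$)
$\sqrt{z{\left(1 \right)} + \left(-63 + 198\right)} = \sqrt{\frac{-4 + 1}{2 \cdot 1} + \left(-63 + 198\right)} = \sqrt{\frac{1}{2} \cdot 1 \left(-3\right) + 135} = \sqrt{- \frac{3}{2} + 135} = \sqrt{\frac{267}{2}} = \frac{\sqrt{534}}{2}$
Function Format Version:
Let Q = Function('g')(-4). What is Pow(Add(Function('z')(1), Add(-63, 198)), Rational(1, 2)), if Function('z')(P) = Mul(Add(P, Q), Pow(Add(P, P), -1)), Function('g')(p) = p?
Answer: Mul(Rational(1, 2), Pow(534, Rational(1, 2))) ≈ 11.554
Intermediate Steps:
Q = -4
Function('z')(P) = Mul(Rational(1, 2), Pow(P, -1), Add(-4, P)) (Function('z')(P) = Mul(Add(P, -4), Pow(Add(P, P), -1)) = Mul(Add(-4, P), Pow(Mul(2, P), -1)) = Mul(Add(-4, P), Mul(Rational(1, 2), Pow(P, -1))) = Mul(Rational(1, 2), Pow(P, -1), Add(-4, P)))
Pow(Add(Function('z')(1), Add(-63, 198)), Rational(1, 2)) = Pow(Add(Mul(Rational(1, 2), Pow(1, -1), Add(-4, 1)), Add(-63, 198)), Rational(1, 2)) = Pow(Add(Mul(Rational(1, 2), 1, -3), 135), Rational(1, 2)) = Pow(Add(Rational(-3, 2), 135), Rational(1, 2)) = Pow(Rational(267, 2), Rational(1, 2)) = Mul(Rational(1, 2), Pow(534, Rational(1, 2)))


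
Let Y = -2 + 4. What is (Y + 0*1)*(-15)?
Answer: -30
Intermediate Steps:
Y = 2
(Y + 0*1)*(-15) = (2 + 0*1)*(-15) = (2 + 0)*(-15) = 2*(-15) = -30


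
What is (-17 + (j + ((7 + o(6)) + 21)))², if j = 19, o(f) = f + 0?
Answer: 1296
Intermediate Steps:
o(f) = f
(-17 + (j + ((7 + o(6)) + 21)))² = (-17 + (19 + ((7 + 6) + 21)))² = (-17 + (19 + (13 + 21)))² = (-17 + (19 + 34))² = (-17 + 53)² = 36² = 1296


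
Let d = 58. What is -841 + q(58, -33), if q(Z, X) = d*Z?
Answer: 2523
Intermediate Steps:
q(Z, X) = 58*Z
-841 + q(58, -33) = -841 + 58*58 = -841 + 3364 = 2523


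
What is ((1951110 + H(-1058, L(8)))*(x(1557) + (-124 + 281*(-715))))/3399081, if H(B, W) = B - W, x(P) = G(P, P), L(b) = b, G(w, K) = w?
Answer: -129666225736/1133027 ≈ -1.1444e+5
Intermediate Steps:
x(P) = P
((1951110 + H(-1058, L(8)))*(x(1557) + (-124 + 281*(-715))))/3399081 = ((1951110 + (-1058 - 1*8))*(1557 + (-124 + 281*(-715))))/3399081 = ((1951110 + (-1058 - 8))*(1557 + (-124 - 200915)))*(1/3399081) = ((1951110 - 1066)*(1557 - 201039))*(1/3399081) = (1950044*(-199482))*(1/3399081) = -388998677208*1/3399081 = -129666225736/1133027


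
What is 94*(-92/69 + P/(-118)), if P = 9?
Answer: -23453/177 ≈ -132.50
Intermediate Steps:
94*(-92/69 + P/(-118)) = 94*(-92/69 + 9/(-118)) = 94*(-92*1/69 + 9*(-1/118)) = 94*(-4/3 - 9/118) = 94*(-499/354) = -23453/177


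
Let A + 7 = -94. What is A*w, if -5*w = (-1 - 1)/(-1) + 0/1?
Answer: 202/5 ≈ 40.400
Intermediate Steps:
A = -101 (A = -7 - 94 = -101)
w = -⅖ (w = -((-1 - 1)/(-1) + 0/1)/5 = -(-2*(-1) + 0*1)/5 = -(2 + 0)/5 = -⅕*2 = -⅖ ≈ -0.40000)
A*w = -101*(-⅖) = 202/5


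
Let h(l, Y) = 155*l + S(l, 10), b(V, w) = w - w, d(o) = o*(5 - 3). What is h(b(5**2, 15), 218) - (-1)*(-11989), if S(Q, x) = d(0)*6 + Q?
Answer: -11989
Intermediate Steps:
d(o) = 2*o (d(o) = o*2 = 2*o)
S(Q, x) = Q (S(Q, x) = (2*0)*6 + Q = 0*6 + Q = 0 + Q = Q)
b(V, w) = 0
h(l, Y) = 156*l (h(l, Y) = 155*l + l = 156*l)
h(b(5**2, 15), 218) - (-1)*(-11989) = 156*0 - (-1)*(-11989) = 0 - 1*11989 = 0 - 11989 = -11989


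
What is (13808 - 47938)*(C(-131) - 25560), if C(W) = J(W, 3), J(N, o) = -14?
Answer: 872840620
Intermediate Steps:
C(W) = -14
(13808 - 47938)*(C(-131) - 25560) = (13808 - 47938)*(-14 - 25560) = -34130*(-25574) = 872840620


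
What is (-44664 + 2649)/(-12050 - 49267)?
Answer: 14005/20439 ≈ 0.68521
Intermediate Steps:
(-44664 + 2649)/(-12050 - 49267) = -42015/(-61317) = -42015*(-1/61317) = 14005/20439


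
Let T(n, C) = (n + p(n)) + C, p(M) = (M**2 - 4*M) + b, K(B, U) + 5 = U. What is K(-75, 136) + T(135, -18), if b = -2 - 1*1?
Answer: 17930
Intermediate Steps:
b = -3 (b = -2 - 1 = -3)
K(B, U) = -5 + U
p(M) = -3 + M**2 - 4*M (p(M) = (M**2 - 4*M) - 3 = -3 + M**2 - 4*M)
T(n, C) = -3 + C + n**2 - 3*n (T(n, C) = (n + (-3 + n**2 - 4*n)) + C = (-3 + n**2 - 3*n) + C = -3 + C + n**2 - 3*n)
K(-75, 136) + T(135, -18) = (-5 + 136) + (-3 - 18 + 135**2 - 3*135) = 131 + (-3 - 18 + 18225 - 405) = 131 + 17799 = 17930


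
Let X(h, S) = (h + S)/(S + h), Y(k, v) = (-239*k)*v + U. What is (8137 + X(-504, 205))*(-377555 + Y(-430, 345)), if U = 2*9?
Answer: 285465683594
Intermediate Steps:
U = 18
Y(k, v) = 18 - 239*k*v (Y(k, v) = (-239*k)*v + 18 = -239*k*v + 18 = 18 - 239*k*v)
X(h, S) = 1 (X(h, S) = (S + h)/(S + h) = 1)
(8137 + X(-504, 205))*(-377555 + Y(-430, 345)) = (8137 + 1)*(-377555 + (18 - 239*(-430)*345)) = 8138*(-377555 + (18 + 35455650)) = 8138*(-377555 + 35455668) = 8138*35078113 = 285465683594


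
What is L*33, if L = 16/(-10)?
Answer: -264/5 ≈ -52.800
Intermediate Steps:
L = -8/5 (L = 16*(-⅒) = -8/5 ≈ -1.6000)
L*33 = -8/5*33 = -264/5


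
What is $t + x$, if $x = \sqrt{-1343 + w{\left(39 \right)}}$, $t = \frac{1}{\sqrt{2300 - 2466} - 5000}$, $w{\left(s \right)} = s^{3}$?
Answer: $- \frac{2500}{12500083} + 2 \sqrt{14494} - \frac{i \sqrt{166}}{25000166} \approx 240.78 - 5.1536 \cdot 10^{-7} i$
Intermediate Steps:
$t = \frac{1}{-5000 + i \sqrt{166}}$ ($t = \frac{1}{\sqrt{-166} - 5000} = \frac{1}{i \sqrt{166} - 5000} = \frac{1}{-5000 + i \sqrt{166}} \approx -0.0002 - 5.154 \cdot 10^{-7} i$)
$x = 2 \sqrt{14494}$ ($x = \sqrt{-1343 + 39^{3}} = \sqrt{-1343 + 59319} = \sqrt{57976} = 2 \sqrt{14494} \approx 240.78$)
$t + x = \left(- \frac{2500}{12500083} - \frac{i \sqrt{166}}{25000166}\right) + 2 \sqrt{14494} = - \frac{2500}{12500083} + 2 \sqrt{14494} - \frac{i \sqrt{166}}{25000166}$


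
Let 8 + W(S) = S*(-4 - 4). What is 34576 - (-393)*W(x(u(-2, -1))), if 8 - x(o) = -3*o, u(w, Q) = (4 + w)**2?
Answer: -31448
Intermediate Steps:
x(o) = 8 + 3*o (x(o) = 8 - (-3)*o = 8 + 3*o)
W(S) = -8 - 8*S (W(S) = -8 + S*(-4 - 4) = -8 + S*(-8) = -8 - 8*S)
34576 - (-393)*W(x(u(-2, -1))) = 34576 - (-393)*(-8 - 8*(8 + 3*(4 - 2)**2)) = 34576 - (-393)*(-8 - 8*(8 + 3*2**2)) = 34576 - (-393)*(-8 - 8*(8 + 3*4)) = 34576 - (-393)*(-8 - 8*(8 + 12)) = 34576 - (-393)*(-8 - 8*20) = 34576 - (-393)*(-8 - 160) = 34576 - (-393)*(-168) = 34576 - 1*66024 = 34576 - 66024 = -31448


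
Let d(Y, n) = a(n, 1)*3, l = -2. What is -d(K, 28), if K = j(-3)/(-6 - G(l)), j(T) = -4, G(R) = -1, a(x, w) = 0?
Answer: 0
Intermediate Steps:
K = ⅘ (K = -4/(-6 - 1*(-1)) = -4/(-6 + 1) = -4/(-5) = -4*(-⅕) = ⅘ ≈ 0.80000)
d(Y, n) = 0 (d(Y, n) = 0*3 = 0)
-d(K, 28) = -1*0 = 0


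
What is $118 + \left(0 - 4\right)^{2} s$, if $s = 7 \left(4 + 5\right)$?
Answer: $1126$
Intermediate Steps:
$s = 63$ ($s = 7 \cdot 9 = 63$)
$118 + \left(0 - 4\right)^{2} s = 118 + \left(0 - 4\right)^{2} \cdot 63 = 118 + \left(-4\right)^{2} \cdot 63 = 118 + 16 \cdot 63 = 118 + 1008 = 1126$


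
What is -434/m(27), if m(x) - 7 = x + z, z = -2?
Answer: -217/16 ≈ -13.563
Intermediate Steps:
m(x) = 5 + x (m(x) = 7 + (x - 2) = 7 + (-2 + x) = 5 + x)
-434/m(27) = -434/(5 + 27) = -434/32 = -434*1/32 = -217/16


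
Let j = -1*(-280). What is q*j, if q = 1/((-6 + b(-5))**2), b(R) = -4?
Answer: 14/5 ≈ 2.8000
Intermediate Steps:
j = 280
q = 1/100 (q = 1/((-6 - 4)**2) = 1/((-10)**2) = 1/100 ≈ 0.010000)
q*j = (1/100)*280 = 14/5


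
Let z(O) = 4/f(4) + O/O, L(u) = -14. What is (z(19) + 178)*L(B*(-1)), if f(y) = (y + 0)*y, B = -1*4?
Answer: -5019/2 ≈ -2509.5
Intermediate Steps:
B = -4
f(y) = y² (f(y) = y*y = y²)
z(O) = 5/4 (z(O) = 4/(4²) + O/O = 4/16 + 1 = 4*(1/16) + 1 = ¼ + 1 = 5/4)
(z(19) + 178)*L(B*(-1)) = (5/4 + 178)*(-14) = (717/4)*(-14) = -5019/2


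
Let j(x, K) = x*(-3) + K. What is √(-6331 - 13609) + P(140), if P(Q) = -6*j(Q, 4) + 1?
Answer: 2497 + 2*I*√4985 ≈ 2497.0 + 141.21*I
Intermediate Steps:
j(x, K) = K - 3*x (j(x, K) = -3*x + K = K - 3*x)
P(Q) = -23 + 18*Q (P(Q) = -6*(4 - 3*Q) + 1 = (-24 + 18*Q) + 1 = -23 + 18*Q)
√(-6331 - 13609) + P(140) = √(-6331 - 13609) + (-23 + 18*140) = √(-19940) + (-23 + 2520) = 2*I*√4985 + 2497 = 2497 + 2*I*√4985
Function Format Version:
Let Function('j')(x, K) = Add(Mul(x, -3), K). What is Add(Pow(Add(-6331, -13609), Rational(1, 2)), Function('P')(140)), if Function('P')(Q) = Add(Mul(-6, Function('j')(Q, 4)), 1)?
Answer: Add(2497, Mul(2, I, Pow(4985, Rational(1, 2)))) ≈ Add(2497.0, Mul(141.21, I))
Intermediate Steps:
Function('j')(x, K) = Add(K, Mul(-3, x)) (Function('j')(x, K) = Add(Mul(-3, x), K) = Add(K, Mul(-3, x)))
Function('P')(Q) = Add(-23, Mul(18, Q)) (Function('P')(Q) = Add(Mul(-6, Add(4, Mul(-3, Q))), 1) = Add(Add(-24, Mul(18, Q)), 1) = Add(-23, Mul(18, Q)))
Add(Pow(Add(-6331, -13609), Rational(1, 2)), Function('P')(140)) = Add(Pow(Add(-6331, -13609), Rational(1, 2)), Add(-23, Mul(18, 140))) = Add(Pow(-19940, Rational(1, 2)), Add(-23, 2520)) = Add(Mul(2, I, Pow(4985, Rational(1, 2))), 2497) = Add(2497, Mul(2, I, Pow(4985, Rational(1, 2))))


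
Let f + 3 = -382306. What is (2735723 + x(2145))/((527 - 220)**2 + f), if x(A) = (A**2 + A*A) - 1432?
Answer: -11936341/288060 ≈ -41.437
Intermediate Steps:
f = -382309 (f = -3 - 382306 = -382309)
x(A) = -1432 + 2*A**2 (x(A) = (A**2 + A**2) - 1432 = 2*A**2 - 1432 = -1432 + 2*A**2)
(2735723 + x(2145))/((527 - 220)**2 + f) = (2735723 + (-1432 + 2*2145**2))/((527 - 220)**2 - 382309) = (2735723 + (-1432 + 2*4601025))/(307**2 - 382309) = (2735723 + (-1432 + 9202050))/(94249 - 382309) = (2735723 + 9200618)/(-288060) = 11936341*(-1/288060) = -11936341/288060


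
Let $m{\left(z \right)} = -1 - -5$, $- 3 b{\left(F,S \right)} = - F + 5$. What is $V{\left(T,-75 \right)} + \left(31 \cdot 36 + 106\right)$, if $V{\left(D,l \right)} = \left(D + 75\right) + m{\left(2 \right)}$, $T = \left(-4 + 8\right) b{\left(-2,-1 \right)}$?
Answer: $\frac{3875}{3} \approx 1291.7$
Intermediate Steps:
$b{\left(F,S \right)} = - \frac{5}{3} + \frac{F}{3}$ ($b{\left(F,S \right)} = - \frac{- F + 5}{3} = - \frac{5 - F}{3} = - \frac{5}{3} + \frac{F}{3}$)
$m{\left(z \right)} = 4$ ($m{\left(z \right)} = -1 + 5 = 4$)
$T = - \frac{28}{3}$ ($T = \left(-4 + 8\right) \left(- \frac{5}{3} + \frac{1}{3} \left(-2\right)\right) = 4 \left(- \frac{5}{3} - \frac{2}{3}\right) = 4 \left(- \frac{7}{3}\right) = - \frac{28}{3} \approx -9.3333$)
$V{\left(D,l \right)} = 79 + D$ ($V{\left(D,l \right)} = \left(D + 75\right) + 4 = \left(75 + D\right) + 4 = 79 + D$)
$V{\left(T,-75 \right)} + \left(31 \cdot 36 + 106\right) = \left(79 - \frac{28}{3}\right) + \left(31 \cdot 36 + 106\right) = \frac{209}{3} + \left(1116 + 106\right) = \frac{209}{3} + 1222 = \frac{3875}{3}$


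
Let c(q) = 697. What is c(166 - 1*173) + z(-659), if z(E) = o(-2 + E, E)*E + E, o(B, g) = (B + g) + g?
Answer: 1304199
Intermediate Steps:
o(B, g) = B + 2*g
z(E) = E + E*(-2 + 3*E) (z(E) = ((-2 + E) + 2*E)*E + E = (-2 + 3*E)*E + E = E*(-2 + 3*E) + E = E + E*(-2 + 3*E))
c(166 - 1*173) + z(-659) = 697 - 659*(-1 + 3*(-659)) = 697 - 659*(-1 - 1977) = 697 - 659*(-1978) = 697 + 1303502 = 1304199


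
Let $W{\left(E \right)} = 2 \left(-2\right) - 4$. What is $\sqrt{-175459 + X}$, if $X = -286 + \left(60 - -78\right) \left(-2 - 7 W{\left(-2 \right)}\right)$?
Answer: $i \sqrt{168293} \approx 410.24 i$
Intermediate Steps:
$W{\left(E \right)} = -8$ ($W{\left(E \right)} = -4 - 4 = -8$)
$X = 7166$ ($X = -286 + \left(60 - -78\right) \left(-2 - -56\right) = -286 + \left(60 + 78\right) \left(-2 + 56\right) = -286 + 138 \cdot 54 = -286 + 7452 = 7166$)
$\sqrt{-175459 + X} = \sqrt{-175459 + 7166} = \sqrt{-168293} = i \sqrt{168293}$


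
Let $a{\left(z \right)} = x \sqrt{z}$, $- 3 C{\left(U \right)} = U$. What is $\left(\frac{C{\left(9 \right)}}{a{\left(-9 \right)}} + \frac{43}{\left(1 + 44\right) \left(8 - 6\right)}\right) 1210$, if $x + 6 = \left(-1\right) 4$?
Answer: $\frac{5203}{9} - 121 i \approx 578.11 - 121.0 i$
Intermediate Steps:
$C{\left(U \right)} = - \frac{U}{3}$
$x = -10$ ($x = -6 - 4 = -10$)
$a{\left(z \right)} = - 10 \sqrt{z}$
$\left(\frac{C{\left(9 \right)}}{a{\left(-9 \right)}} + \frac{43}{\left(1 + 44\right) \left(8 - 6\right)}\right) 1210 = \left(\frac{\left(- \frac{1}{3}\right) 9}{\left(-10\right) \sqrt{-9}} + \frac{43}{\left(1 + 44\right) \left(8 - 6\right)}\right) 1210 = \left(- \frac{3}{\left(-10\right) 3 i} + \frac{43}{45 \cdot 2}\right) 1210 = \left(- \frac{3}{\left(-30\right) i} + \frac{43}{90}\right) 1210 = \left(- 3 \frac{i}{30} + 43 \cdot \frac{1}{90}\right) 1210 = \left(- \frac{i}{10} + \frac{43}{90}\right) 1210 = \left(\frac{43}{90} - \frac{i}{10}\right) 1210 = \frac{5203}{9} - 121 i$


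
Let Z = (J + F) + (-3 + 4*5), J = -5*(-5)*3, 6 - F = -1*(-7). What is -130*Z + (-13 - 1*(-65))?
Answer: -11778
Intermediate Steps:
F = -1 (F = 6 - (-1)*(-7) = 6 - 1*7 = 6 - 7 = -1)
J = 75 (J = 25*3 = 75)
Z = 91 (Z = (75 - 1) + (-3 + 4*5) = 74 + (-3 + 20) = 74 + 17 = 91)
-130*Z + (-13 - 1*(-65)) = -130*91 + (-13 - 1*(-65)) = -11830 + (-13 + 65) = -11830 + 52 = -11778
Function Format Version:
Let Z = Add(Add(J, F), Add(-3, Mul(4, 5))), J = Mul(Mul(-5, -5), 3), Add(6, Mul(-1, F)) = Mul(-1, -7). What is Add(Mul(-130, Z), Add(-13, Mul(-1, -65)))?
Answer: -11778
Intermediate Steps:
F = -1 (F = Add(6, Mul(-1, Mul(-1, -7))) = Add(6, Mul(-1, 7)) = Add(6, -7) = -1)
J = 75 (J = Mul(25, 3) = 75)
Z = 91 (Z = Add(Add(75, -1), Add(-3, Mul(4, 5))) = Add(74, Add(-3, 20)) = Add(74, 17) = 91)
Add(Mul(-130, Z), Add(-13, Mul(-1, -65))) = Add(Mul(-130, 91), Add(-13, Mul(-1, -65))) = Add(-11830, Add(-13, 65)) = Add(-11830, 52) = -11778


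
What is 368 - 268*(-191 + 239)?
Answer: -12496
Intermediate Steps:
368 - 268*(-191 + 239) = 368 - 268*48 = 368 - 12864 = -12496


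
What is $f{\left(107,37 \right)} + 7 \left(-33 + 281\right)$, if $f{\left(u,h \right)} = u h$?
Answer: $5695$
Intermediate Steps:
$f{\left(u,h \right)} = h u$
$f{\left(107,37 \right)} + 7 \left(-33 + 281\right) = 37 \cdot 107 + 7 \left(-33 + 281\right) = 3959 + 7 \cdot 248 = 3959 + 1736 = 5695$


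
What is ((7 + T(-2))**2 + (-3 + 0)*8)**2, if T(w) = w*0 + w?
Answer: 1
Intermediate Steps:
T(w) = w (T(w) = 0 + w = w)
((7 + T(-2))**2 + (-3 + 0)*8)**2 = ((7 - 2)**2 + (-3 + 0)*8)**2 = (5**2 - 3*8)**2 = (25 - 24)**2 = 1**2 = 1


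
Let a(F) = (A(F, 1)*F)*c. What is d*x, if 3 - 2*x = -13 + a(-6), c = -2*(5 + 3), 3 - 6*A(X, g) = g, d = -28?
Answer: 224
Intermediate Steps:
A(X, g) = ½ - g/6
c = -16 (c = -2*8 = -16)
a(F) = -16*F/3 (a(F) = ((½ - ⅙*1)*F)*(-16) = ((½ - ⅙)*F)*(-16) = (F/3)*(-16) = -16*F/3)
x = -8 (x = 3/2 - (-13 - 16/3*(-6))/2 = 3/2 - (-13 + 32)/2 = 3/2 - ½*19 = 3/2 - 19/2 = -8)
d*x = -28*(-8) = 224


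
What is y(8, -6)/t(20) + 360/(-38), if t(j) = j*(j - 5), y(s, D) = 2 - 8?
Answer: -9019/950 ≈ -9.4937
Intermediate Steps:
y(s, D) = -6
t(j) = j*(-5 + j)
y(8, -6)/t(20) + 360/(-38) = -6*1/(20*(-5 + 20)) + 360/(-38) = -6/(20*15) + 360*(-1/38) = -6/300 - 180/19 = -6*1/300 - 180/19 = -1/50 - 180/19 = -9019/950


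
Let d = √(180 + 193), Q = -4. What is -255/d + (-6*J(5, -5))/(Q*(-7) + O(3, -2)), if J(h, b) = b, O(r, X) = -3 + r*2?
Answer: 30/31 - 255*√373/373 ≈ -12.236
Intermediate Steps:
O(r, X) = -3 + 2*r
d = √373 ≈ 19.313
-255/d + (-6*J(5, -5))/(Q*(-7) + O(3, -2)) = -255*√373/373 + (-6*(-5))/(-4*(-7) + (-3 + 2*3)) = -255*√373/373 + 30/(28 + (-3 + 6)) = -255*√373/373 + 30/(28 + 3) = -255*√373/373 + 30/31 = 30/31 - 255*√373/373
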